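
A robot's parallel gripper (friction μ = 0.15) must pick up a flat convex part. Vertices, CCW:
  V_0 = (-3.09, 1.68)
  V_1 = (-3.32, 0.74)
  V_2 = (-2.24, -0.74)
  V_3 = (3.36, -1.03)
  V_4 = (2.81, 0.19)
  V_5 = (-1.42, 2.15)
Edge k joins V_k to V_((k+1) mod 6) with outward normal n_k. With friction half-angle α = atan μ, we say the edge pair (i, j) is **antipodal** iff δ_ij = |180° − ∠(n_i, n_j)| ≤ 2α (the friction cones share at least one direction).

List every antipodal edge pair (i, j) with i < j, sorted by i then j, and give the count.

count = 1; pairs: (1,3)

α = atan 0.15 = 8.53°;  2α = 17.06°
n_0 = (-0.9713, +0.2377)
n_1 = (-0.8078, -0.5895)
n_2 = (-0.0517, -0.9987)
n_3 = (+0.9116, +0.4110)
n_4 = (+0.4204, +0.9073)
n_5 = (-0.2709, +0.9626)
  (0,1): δ = 130.13°  ·
  (0,2): δ = 79.22°  ·
  (0,3): δ = 38.02°  ·
  (0,4): δ = 78.89°  ·
  (0,5): δ = 119.47°  ·
  (1,2): δ = 129.08°  ·
  (1,3): δ = 11.85°  ✓
  (1,4): δ = 29.02°  ·
  (1,5): δ = 69.60°  ·
  (2,3): δ = 62.77°  ·
  (2,4): δ = 21.90°  ·
  (2,5): δ = 18.68°  ·
  (3,4): δ = 139.13°  ·
  (3,5): δ = 98.55°  ·
  (4,5): δ = 139.42°  ·
antipodal pairs: 1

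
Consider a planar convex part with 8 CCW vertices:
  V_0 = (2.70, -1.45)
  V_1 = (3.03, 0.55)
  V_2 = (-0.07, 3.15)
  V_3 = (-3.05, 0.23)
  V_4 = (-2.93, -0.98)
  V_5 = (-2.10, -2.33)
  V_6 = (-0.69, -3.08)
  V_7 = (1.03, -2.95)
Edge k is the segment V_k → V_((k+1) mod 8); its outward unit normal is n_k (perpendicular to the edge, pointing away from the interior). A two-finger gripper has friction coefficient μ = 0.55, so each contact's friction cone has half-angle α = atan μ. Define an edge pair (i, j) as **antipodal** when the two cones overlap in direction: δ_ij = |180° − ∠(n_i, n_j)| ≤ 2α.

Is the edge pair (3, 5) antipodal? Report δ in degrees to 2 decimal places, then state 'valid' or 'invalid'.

δ = 123.67°, invalid

α = atan 0.55 = 28.81°;  2α = 57.62°
edge 3: e_3 = (+0.12, -1.21);  n_3 = (-0.9951, -0.0987)
edge 5: e_5 = (+1.41, -0.75);  n_5 = (-0.4696, -0.8829)
∠(n_3, n_5) = 56.33°
δ = |180° − 56.33°| = 123.67°
123.67° > 2α = 57.62°  →  invalid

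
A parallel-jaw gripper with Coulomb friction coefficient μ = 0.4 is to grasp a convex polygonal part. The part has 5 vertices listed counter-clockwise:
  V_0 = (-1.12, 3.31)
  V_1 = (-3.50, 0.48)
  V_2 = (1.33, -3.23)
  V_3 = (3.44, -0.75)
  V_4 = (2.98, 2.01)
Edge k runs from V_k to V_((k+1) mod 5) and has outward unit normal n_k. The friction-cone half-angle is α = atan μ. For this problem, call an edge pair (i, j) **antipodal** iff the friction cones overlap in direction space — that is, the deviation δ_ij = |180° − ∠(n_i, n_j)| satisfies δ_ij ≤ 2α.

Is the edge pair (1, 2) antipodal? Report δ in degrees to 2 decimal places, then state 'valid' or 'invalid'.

δ = 92.86°, invalid

α = atan 0.4 = 21.80°;  2α = 43.60°
edge 1: e_1 = (+4.83, -3.71);  n_1 = (-0.6092, -0.7931)
edge 2: e_2 = (+2.11, +2.48);  n_2 = (+0.7616, -0.6480)
∠(n_1, n_2) = 87.14°
δ = |180° − 87.14°| = 92.86°
92.86° > 2α = 43.60°  →  invalid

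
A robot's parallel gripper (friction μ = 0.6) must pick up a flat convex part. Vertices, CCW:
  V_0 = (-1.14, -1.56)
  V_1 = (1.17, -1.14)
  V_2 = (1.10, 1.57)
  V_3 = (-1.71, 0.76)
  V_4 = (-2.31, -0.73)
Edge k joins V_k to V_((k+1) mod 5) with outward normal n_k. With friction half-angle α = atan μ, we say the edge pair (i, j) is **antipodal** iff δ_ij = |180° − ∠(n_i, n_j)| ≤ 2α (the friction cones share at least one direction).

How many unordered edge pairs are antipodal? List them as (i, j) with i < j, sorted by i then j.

count = 5; pairs: (0,2), (0,3), (1,3), (1,4), (2,4)

α = atan 0.6 = 30.96°;  2α = 61.93°
n_0 = (+0.1789, -0.9839)
n_1 = (+0.9997, +0.0258)
n_2 = (-0.2770, +0.9609)
n_3 = (-0.9276, +0.3735)
n_4 = (-0.5786, -0.8156)
  (0,1): δ = 98.83°  ·
  (0,2): δ = 5.78°  ✓
  (0,3): δ = 57.76°  ✓
  (0,4): δ = 134.34°  ·
  (1,2): δ = 75.40°  ·
  (1,3): δ = 23.41°  ✓
  (1,4): δ = 53.17°  ✓
  (2,3): δ = 128.01°  ·
  (2,4): δ = 51.43°  ✓
  (3,4): δ = 103.42°  ·
antipodal pairs: 5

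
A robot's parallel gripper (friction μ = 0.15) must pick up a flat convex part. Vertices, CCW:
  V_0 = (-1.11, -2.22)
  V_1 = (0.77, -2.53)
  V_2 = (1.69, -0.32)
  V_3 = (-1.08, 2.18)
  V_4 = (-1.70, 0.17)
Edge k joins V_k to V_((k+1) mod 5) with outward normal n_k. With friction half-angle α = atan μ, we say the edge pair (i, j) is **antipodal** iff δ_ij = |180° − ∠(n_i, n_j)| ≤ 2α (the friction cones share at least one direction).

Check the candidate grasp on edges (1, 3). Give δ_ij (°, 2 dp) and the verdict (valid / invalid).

δ = 5.46°, valid

α = atan 0.15 = 8.53°;  2α = 17.06°
edge 1: e_1 = (+0.92, +2.21);  n_1 = (+0.9232, -0.3843)
edge 3: e_3 = (-0.62, -2.01);  n_3 = (-0.9556, +0.2948)
∠(n_1, n_3) = 174.54°
δ = |180° − 174.54°| = 5.46°
5.46° ≤ 2α = 17.06°  →  valid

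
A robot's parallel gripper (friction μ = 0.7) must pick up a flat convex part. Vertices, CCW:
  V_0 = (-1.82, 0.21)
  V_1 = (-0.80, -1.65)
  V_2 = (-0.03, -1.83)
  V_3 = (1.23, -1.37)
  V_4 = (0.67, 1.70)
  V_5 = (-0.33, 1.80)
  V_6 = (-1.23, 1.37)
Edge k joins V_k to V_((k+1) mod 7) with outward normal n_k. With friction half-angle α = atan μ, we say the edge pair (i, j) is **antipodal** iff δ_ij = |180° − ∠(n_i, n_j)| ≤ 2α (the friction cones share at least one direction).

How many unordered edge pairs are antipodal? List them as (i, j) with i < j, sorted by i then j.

α = atan 0.7 = 34.99°;  2α = 69.98°
n_0 = (-0.8768, -0.4808)
n_1 = (-0.2276, -0.9737)
n_2 = (+0.3429, -0.9394)
n_3 = (+0.9838, +0.1794)
n_4 = (+0.0995, +0.9950)
n_5 = (-0.4311, +0.9023)
n_6 = (-0.8913, +0.4534)
  (0,1): δ = 131.90°  ·
  (0,2): δ = 98.68°  ·
  (0,3): δ = 18.40°  ✓
  (0,4): δ = 55.55°  ✓
  (0,5): δ = 86.80°  ·
  (0,6): δ = 124.30°  ·
  (1,2): δ = 146.79°  ·
  (1,3): δ = 66.50°  ✓
  (1,4): δ = 7.45°  ✓
  (1,5): δ = 38.69°  ✓
  (1,6): δ = 76.20°  ·
  (2,3): δ = 99.72°  ·
  (2,4): δ = 25.77°  ✓
  (2,5): δ = 5.48°  ✓
  (2,6): δ = 42.99°  ✓
  (3,4): δ = 106.05°  ·
  (3,5): δ = 74.80°  ·
  (3,6): δ = 37.30°  ✓
  (4,5): δ = 148.75°  ·
  (4,6): δ = 111.25°  ·
  (5,6): δ = 142.50°  ·
antipodal pairs: 9

count = 9; pairs: (0,3), (0,4), (1,3), (1,4), (1,5), (2,4), (2,5), (2,6), (3,6)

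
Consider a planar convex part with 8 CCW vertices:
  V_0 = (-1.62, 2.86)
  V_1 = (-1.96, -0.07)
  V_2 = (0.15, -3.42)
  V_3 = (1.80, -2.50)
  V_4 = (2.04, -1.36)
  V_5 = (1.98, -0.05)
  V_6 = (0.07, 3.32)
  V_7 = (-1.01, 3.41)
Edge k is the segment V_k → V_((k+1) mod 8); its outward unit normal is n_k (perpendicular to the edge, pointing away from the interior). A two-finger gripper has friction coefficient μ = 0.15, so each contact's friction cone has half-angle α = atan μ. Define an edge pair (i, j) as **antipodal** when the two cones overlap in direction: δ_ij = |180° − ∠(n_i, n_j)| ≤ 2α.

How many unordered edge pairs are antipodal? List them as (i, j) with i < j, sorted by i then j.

count = 4; pairs: (0,3), (0,4), (1,5), (2,7)

α = atan 0.15 = 8.53°;  2α = 17.06°
n_0 = (-0.9933, +0.1153)
n_1 = (-0.8461, -0.5329)
n_2 = (+0.4870, -0.8734)
n_3 = (+0.9785, -0.2060)
n_4 = (+0.9990, +0.0458)
n_5 = (+0.8700, +0.4931)
n_6 = (+0.0830, +0.9965)
n_7 = (-0.6696, +0.7427)
  (0,1): δ = 141.18°  ·
  (0,2): δ = 54.24°  ·
  (0,3): δ = 5.27°  ✓
  (0,4): δ = 9.24°  ✓
  (0,5): δ = 36.16°  ·
  (0,6): δ = 91.86°  ·
  (0,7): δ = 138.66°  ·
  (1,2): δ = 93.06°  ·
  (1,3): δ = 44.09°  ·
  (1,4): δ = 29.58°  ·
  (1,5): δ = 2.66°  ✓
  (1,6): δ = 53.03°  ·
  (1,7): δ = 99.83°  ·
  (2,3): δ = 131.03°  ·
  (2,4): δ = 116.52°  ·
  (2,5): δ = 89.60°  ·
  (2,6): δ = 33.91°  ·
  (2,7): δ = 12.90°  ✓
  (3,4): δ = 165.49°  ·
  (3,5): δ = 138.57°  ·
  (3,6): δ = 82.87°  ·
  (3,7): δ = 36.07°  ·
  (4,5): δ = 153.08°  ·
  (4,6): δ = 97.39°  ·
  (4,7): δ = 50.58°  ·
  (5,6): δ = 124.31°  ·
  (5,7): δ = 77.50°  ·
  (6,7): δ = 133.20°  ·
antipodal pairs: 4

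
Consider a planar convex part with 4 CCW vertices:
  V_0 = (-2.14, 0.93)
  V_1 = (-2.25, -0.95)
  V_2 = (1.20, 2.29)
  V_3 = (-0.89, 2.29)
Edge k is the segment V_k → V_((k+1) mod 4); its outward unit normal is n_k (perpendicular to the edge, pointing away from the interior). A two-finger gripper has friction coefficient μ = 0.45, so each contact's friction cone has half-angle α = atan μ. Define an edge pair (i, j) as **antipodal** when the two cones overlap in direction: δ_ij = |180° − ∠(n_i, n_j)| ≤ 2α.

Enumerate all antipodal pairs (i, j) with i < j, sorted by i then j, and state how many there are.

α = atan 0.45 = 24.23°;  2α = 48.46°
n_0 = (-0.9983, +0.0584)
n_1 = (+0.6846, -0.7289)
n_2 = (+0.0000, +1.0000)
n_3 = (-0.7363, +0.6767)
  (0,1): δ = 43.45°  ✓
  (0,2): δ = 93.35°  ·
  (0,3): δ = 140.76°  ·
  (1,2): δ = 43.20°  ✓
  (1,3): δ = 4.21°  ✓
  (2,3): δ = 132.59°  ·
antipodal pairs: 3

count = 3; pairs: (0,1), (1,2), (1,3)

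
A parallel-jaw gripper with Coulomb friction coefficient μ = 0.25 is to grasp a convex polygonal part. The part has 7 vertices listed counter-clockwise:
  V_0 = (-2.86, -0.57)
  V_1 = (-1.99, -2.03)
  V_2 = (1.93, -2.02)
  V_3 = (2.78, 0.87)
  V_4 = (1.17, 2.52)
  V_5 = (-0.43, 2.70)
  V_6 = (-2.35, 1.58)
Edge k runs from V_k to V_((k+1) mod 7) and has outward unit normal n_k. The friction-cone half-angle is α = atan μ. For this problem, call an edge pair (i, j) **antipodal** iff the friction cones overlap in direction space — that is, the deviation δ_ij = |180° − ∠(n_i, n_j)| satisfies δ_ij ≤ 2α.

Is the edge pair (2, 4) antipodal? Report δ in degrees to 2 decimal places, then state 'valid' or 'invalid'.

α = atan 0.25 = 14.04°;  2α = 28.07°
edge 2: e_2 = (+0.85, +2.89);  n_2 = (+0.9594, -0.2822)
edge 4: e_4 = (-1.60, +0.18);  n_4 = (+0.1118, +0.9937)
∠(n_2, n_4) = 99.97°
δ = |180° − 99.97°| = 80.03°
80.03° > 2α = 28.07°  →  invalid

δ = 80.03°, invalid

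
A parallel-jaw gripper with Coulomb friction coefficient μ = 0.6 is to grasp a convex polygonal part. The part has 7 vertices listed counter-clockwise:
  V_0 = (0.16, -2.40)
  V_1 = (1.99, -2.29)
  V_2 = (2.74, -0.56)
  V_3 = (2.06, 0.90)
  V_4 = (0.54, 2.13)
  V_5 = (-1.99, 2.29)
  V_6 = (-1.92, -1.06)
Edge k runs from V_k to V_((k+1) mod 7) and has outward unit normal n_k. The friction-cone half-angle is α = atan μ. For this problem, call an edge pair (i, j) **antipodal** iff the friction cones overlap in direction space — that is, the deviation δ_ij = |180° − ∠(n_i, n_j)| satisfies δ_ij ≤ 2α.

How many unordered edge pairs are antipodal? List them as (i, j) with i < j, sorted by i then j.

count = 8; pairs: (0,3), (0,4), (1,5), (2,5), (2,6), (3,5), (3,6), (4,6)

α = atan 0.6 = 30.96°;  2α = 61.93°
n_0 = (+0.0600, -0.9982)
n_1 = (+0.9175, -0.3978)
n_2 = (+0.9065, +0.4222)
n_3 = (+0.6291, +0.7774)
n_4 = (+0.0631, +0.9980)
n_5 = (-0.9998, -0.0209)
n_6 = (-0.5416, -0.8407)
  (0,1): δ = 116.88°  ·
  (0,2): δ = 68.47°  ·
  (0,3): δ = 42.42°  ✓
  (0,4): δ = 7.06°  ✓
  (0,5): δ = 87.76°  ·
  (0,6): δ = 143.77°  ·
  (1,2): δ = 131.59°  ·
  (1,3): δ = 105.54°  ·
  (1,4): δ = 70.18°  ·
  (1,5): δ = 24.64°  ✓
  (1,6): δ = 80.65°  ·
  (2,3): δ = 153.95°  ·
  (2,4): δ = 118.59°  ·
  (2,5): δ = 23.78°  ✓
  (2,6): δ = 32.24°  ✓
  (3,4): δ = 144.64°  ·
  (3,5): δ = 49.82°  ✓
  (3,6): δ = 6.19°  ✓
  (4,5): δ = 85.18°  ·
  (4,6): δ = 29.17°  ✓
  (5,6): δ = 123.99°  ·
antipodal pairs: 8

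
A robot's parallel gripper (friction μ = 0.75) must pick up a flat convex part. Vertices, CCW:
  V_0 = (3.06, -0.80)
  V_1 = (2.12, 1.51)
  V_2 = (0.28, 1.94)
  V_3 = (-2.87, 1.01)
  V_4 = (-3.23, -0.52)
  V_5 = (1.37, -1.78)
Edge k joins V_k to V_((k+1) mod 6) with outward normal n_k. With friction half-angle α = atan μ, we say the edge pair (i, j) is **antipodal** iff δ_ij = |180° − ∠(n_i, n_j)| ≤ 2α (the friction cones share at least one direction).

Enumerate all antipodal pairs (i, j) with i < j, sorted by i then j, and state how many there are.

count = 7; pairs: (0,3), (0,4), (1,4), (1,5), (2,4), (2,5), (3,5)

α = atan 0.75 = 36.87°;  2α = 73.74°
n_0 = (+0.9262, +0.3769)
n_1 = (+0.2276, +0.9738)
n_2 = (-0.2832, +0.9591)
n_3 = (-0.9734, +0.2290)
n_4 = (-0.2642, -0.9645)
n_5 = (+0.5016, -0.8651)
  (0,1): δ = 125.30°  ·
  (0,2): δ = 95.69°  ·
  (0,3): δ = 35.38°  ✓
  (0,4): δ = 52.54°  ✓
  (0,5): δ = 97.97°  ·
  (1,2): δ = 150.40°  ·
  (1,3): δ = 90.09°  ·
  (1,4): δ = 2.16°  ✓
  (1,5): δ = 43.26°  ✓
  (2,3): δ = 119.69°  ·
  (2,4): δ = 31.77°  ✓
  (2,5): δ = 13.66°  ✓
  (3,4): δ = 92.08°  ·
  (3,5): δ = 46.65°  ✓
  (4,5): δ = 134.57°  ·
antipodal pairs: 7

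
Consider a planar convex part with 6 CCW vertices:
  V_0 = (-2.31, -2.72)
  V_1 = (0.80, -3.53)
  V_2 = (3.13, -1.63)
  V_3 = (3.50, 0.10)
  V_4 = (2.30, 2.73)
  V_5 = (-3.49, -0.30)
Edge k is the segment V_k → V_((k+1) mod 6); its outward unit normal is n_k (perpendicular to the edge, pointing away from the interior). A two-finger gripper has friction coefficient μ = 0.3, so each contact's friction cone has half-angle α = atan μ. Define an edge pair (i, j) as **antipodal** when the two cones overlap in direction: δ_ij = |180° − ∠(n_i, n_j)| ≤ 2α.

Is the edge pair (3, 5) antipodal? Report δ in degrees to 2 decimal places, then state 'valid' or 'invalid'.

α = atan 0.3 = 16.70°;  2α = 33.40°
edge 3: e_3 = (-1.20, +2.63);  n_3 = (+0.9098, +0.4151)
edge 5: e_5 = (+1.18, -2.42);  n_5 = (-0.8988, -0.4383)
∠(n_3, n_5) = 178.53°
δ = |180° − 178.53°| = 1.47°
1.47° ≤ 2α = 33.40°  →  valid

δ = 1.47°, valid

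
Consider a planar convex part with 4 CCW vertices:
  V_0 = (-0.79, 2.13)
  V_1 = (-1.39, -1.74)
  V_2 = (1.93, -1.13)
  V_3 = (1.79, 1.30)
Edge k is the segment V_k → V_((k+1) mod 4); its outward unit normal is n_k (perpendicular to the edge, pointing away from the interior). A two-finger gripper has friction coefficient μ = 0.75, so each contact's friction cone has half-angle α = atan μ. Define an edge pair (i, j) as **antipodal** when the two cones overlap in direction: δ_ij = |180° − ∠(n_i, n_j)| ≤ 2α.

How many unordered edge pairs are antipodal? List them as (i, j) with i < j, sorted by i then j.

α = atan 0.75 = 36.87°;  2α = 73.74°
n_0 = (-0.9882, +0.1532)
n_1 = (+0.1807, -0.9835)
n_2 = (+0.9983, +0.0575)
n_3 = (+0.3062, +0.9520)
  (0,1): δ = 70.78°  ✓
  (0,2): δ = 12.11°  ✓
  (0,3): δ = 80.98°  ·
  (1,2): δ = 97.11°  ·
  (1,3): δ = 28.24°  ✓
  (2,3): δ = 111.13°  ·
antipodal pairs: 3

count = 3; pairs: (0,1), (0,2), (1,3)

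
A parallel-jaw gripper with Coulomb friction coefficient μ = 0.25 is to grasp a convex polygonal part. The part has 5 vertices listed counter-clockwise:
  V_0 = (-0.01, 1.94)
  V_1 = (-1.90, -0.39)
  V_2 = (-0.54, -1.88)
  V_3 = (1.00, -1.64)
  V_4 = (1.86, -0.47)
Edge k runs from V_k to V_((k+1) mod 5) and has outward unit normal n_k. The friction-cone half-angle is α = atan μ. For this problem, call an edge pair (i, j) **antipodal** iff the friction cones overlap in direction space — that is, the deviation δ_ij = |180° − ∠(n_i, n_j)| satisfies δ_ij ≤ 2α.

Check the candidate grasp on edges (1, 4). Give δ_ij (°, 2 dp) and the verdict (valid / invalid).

α = atan 0.25 = 14.04°;  2α = 28.07°
edge 1: e_1 = (+1.36, -1.49);  n_1 = (-0.7386, -0.6742)
edge 4: e_4 = (-1.87, +2.41);  n_4 = (+0.7901, +0.6130)
∠(n_1, n_4) = 175.42°
δ = |180° − 175.42°| = 4.58°
4.58° ≤ 2α = 28.07°  →  valid

δ = 4.58°, valid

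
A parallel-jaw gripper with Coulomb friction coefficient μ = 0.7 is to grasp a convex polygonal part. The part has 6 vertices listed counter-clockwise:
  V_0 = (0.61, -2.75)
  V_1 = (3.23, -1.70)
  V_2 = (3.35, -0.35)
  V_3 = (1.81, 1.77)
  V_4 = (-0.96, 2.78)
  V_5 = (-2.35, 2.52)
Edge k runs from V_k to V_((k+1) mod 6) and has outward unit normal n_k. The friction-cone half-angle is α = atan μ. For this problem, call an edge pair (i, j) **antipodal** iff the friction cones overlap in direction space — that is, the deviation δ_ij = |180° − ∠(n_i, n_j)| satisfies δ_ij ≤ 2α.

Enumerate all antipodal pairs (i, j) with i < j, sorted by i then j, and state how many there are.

count = 5; pairs: (0,3), (0,4), (1,5), (2,5), (3,5)

α = atan 0.7 = 34.99°;  2α = 69.98°
n_0 = (+0.3720, -0.9282)
n_1 = (+0.9961, -0.0885)
n_2 = (+0.8091, +0.5877)
n_3 = (+0.3426, +0.9395)
n_4 = (-0.1839, +0.9830)
n_5 = (-0.8719, -0.4897)
  (0,1): δ = 116.92°  ·
  (0,2): δ = 75.84°  ·
  (0,3): δ = 41.87°  ✓
  (0,4): δ = 11.24°  ✓
  (0,5): δ = 97.48°  ·
  (1,2): δ = 138.93°  ·
  (1,3): δ = 104.95°  ·
  (1,4): δ = 74.33°  ·
  (1,5): δ = 34.40°  ✓
  (2,3): δ = 146.03°  ·
  (2,4): δ = 115.40°  ·
  (2,5): δ = 6.67°  ✓
  (3,4): δ = 149.37°  ·
  (3,5): δ = 40.65°  ✓
  (4,5): δ = 71.27°  ·
antipodal pairs: 5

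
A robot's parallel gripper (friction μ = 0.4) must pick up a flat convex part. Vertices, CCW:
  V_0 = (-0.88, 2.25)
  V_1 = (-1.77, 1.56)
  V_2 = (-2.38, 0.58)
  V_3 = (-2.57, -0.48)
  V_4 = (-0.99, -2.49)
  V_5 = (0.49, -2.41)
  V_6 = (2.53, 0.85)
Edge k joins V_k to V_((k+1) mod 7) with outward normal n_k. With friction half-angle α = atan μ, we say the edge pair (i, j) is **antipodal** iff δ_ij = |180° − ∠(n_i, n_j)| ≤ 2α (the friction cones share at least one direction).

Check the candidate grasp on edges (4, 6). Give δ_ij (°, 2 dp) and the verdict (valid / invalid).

δ = 25.42°, valid

α = atan 0.4 = 21.80°;  2α = 43.60°
edge 4: e_4 = (+1.48, +0.08);  n_4 = (+0.0540, -0.9985)
edge 6: e_6 = (-3.41, +1.40);  n_6 = (+0.3798, +0.9251)
∠(n_4, n_6) = 154.58°
δ = |180° − 154.58°| = 25.42°
25.42° ≤ 2α = 43.60°  →  valid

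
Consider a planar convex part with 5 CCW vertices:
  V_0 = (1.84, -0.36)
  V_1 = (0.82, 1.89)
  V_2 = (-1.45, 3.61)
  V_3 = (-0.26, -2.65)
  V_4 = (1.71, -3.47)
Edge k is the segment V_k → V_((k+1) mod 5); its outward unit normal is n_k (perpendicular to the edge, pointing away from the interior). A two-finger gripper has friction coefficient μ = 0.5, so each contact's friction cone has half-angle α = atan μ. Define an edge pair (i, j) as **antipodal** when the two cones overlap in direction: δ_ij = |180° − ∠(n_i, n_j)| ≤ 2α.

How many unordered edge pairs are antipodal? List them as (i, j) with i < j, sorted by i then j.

α = atan 0.5 = 26.57°;  2α = 53.13°
n_0 = (+0.9108, +0.4129)
n_1 = (+0.6039, +0.7970)
n_2 = (-0.9824, -0.1868)
n_3 = (-0.3843, -0.9232)
n_4 = (+0.9991, -0.0418)
  (0,1): δ = 151.54°  ·
  (0,2): δ = 13.62°  ✓
  (0,3): δ = 43.01°  ✓
  (0,4): δ = 153.22°  ·
  (1,2): δ = 42.09°  ✓
  (1,3): δ = 14.55°  ✓
  (1,4): δ = 124.76°  ·
  (2,3): δ = 123.36°  ·
  (2,4): δ = 13.16°  ✓
  (3,4): δ = 69.79°  ·
antipodal pairs: 5

count = 5; pairs: (0,2), (0,3), (1,2), (1,3), (2,4)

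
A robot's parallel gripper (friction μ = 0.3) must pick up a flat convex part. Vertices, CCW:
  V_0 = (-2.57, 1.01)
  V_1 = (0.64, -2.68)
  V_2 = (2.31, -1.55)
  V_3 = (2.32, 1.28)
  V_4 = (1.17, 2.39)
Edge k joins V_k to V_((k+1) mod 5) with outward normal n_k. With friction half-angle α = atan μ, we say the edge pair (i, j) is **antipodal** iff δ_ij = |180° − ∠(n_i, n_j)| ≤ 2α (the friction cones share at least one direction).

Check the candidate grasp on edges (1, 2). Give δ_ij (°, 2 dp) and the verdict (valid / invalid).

δ = 124.29°, invalid

α = atan 0.3 = 16.70°;  2α = 33.40°
edge 1: e_1 = (+1.67, +1.13);  n_1 = (+0.5604, -0.8282)
edge 2: e_2 = (+0.01, +2.83);  n_2 = (+1.0000, -0.0035)
∠(n_1, n_2) = 55.71°
δ = |180° − 55.71°| = 124.29°
124.29° > 2α = 33.40°  →  invalid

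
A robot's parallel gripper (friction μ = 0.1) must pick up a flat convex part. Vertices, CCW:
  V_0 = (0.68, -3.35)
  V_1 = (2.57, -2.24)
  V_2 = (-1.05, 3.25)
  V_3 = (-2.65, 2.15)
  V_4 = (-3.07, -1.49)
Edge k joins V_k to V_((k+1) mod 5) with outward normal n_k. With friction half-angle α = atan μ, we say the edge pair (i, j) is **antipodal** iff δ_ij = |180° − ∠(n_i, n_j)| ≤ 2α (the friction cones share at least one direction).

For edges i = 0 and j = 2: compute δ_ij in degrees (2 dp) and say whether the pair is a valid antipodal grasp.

δ = 4.08°, valid

α = atan 0.1 = 5.71°;  2α = 11.42°
edge 0: e_0 = (+1.89, +1.11);  n_0 = (+0.5064, -0.8623)
edge 2: e_2 = (-1.60, -1.10);  n_2 = (-0.5665, +0.8240)
∠(n_0, n_2) = 175.92°
δ = |180° − 175.92°| = 4.08°
4.08° ≤ 2α = 11.42°  →  valid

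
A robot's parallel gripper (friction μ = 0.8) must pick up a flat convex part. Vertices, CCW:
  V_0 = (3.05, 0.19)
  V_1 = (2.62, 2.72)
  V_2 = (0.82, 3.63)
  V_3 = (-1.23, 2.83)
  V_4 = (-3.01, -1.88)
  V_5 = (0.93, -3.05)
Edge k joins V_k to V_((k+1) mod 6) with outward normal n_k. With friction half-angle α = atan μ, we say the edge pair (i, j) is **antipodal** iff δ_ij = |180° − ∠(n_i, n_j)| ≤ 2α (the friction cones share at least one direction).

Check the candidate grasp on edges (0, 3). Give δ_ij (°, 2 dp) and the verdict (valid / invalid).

α = atan 0.8 = 38.66°;  2α = 77.32°
edge 0: e_0 = (-0.43, +2.53);  n_0 = (+0.9859, +0.1676)
edge 3: e_3 = (-1.78, -4.71);  n_3 = (-0.9354, +0.3535)
∠(n_0, n_3) = 149.65°
δ = |180° − 149.65°| = 30.35°
30.35° ≤ 2α = 77.32°  →  valid

δ = 30.35°, valid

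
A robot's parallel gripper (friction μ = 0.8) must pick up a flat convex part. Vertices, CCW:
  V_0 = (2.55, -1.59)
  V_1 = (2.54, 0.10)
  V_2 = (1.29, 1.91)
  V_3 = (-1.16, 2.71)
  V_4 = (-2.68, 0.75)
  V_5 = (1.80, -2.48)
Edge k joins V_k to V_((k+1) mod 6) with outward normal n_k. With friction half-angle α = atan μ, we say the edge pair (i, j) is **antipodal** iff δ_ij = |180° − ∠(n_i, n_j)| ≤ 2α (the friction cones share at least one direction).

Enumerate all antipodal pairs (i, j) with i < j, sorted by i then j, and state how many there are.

count = 7; pairs: (0,3), (0,4), (1,3), (1,4), (2,4), (2,5), (3,5)

α = atan 0.8 = 38.66°;  2α = 77.32°
n_0 = (+1.0000, +0.0059)
n_1 = (+0.8228, +0.5683)
n_2 = (+0.3104, +0.9506)
n_3 = (-0.7902, +0.6128)
n_4 = (-0.5848, -0.8112)
n_5 = (+0.7647, -0.6444)
  (0,1): δ = 145.71°  ·
  (0,2): δ = 108.42°  ·
  (0,3): δ = 38.13°  ✓
  (0,4): δ = 53.87°  ✓
  (0,5): δ = 139.54°  ·
  (1,2): δ = 142.71°  ·
  (1,3): δ = 72.42°  ✓
  (1,4): δ = 19.58°  ✓
  (1,5): δ = 105.25°  ·
  (2,3): δ = 109.71°  ·
  (2,4): δ = 17.71°  ✓
  (2,5): δ = 67.96°  ✓
  (3,4): δ = 88.00°  ·
  (3,5): δ = 2.33°  ✓
  (4,5): δ = 94.33°  ·
antipodal pairs: 7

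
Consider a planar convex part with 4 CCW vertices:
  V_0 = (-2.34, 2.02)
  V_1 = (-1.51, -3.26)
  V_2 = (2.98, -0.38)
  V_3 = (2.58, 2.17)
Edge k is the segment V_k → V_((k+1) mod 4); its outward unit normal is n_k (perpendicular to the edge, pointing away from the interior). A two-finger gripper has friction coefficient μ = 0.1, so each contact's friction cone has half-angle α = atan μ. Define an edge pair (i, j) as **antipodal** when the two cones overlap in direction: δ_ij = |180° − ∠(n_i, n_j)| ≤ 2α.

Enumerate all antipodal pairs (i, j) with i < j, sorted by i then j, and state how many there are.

α = atan 0.1 = 5.71°;  2α = 11.42°
n_0 = (-0.9879, -0.1553)
n_1 = (+0.5399, -0.8417)
n_2 = (+0.9879, +0.1550)
n_3 = (-0.0305, +0.9995)
  (0,1): δ = 66.26°  ·
  (0,2): δ = 0.02°  ✓
  (0,3): δ = 82.81°  ·
  (1,2): δ = 113.76°  ·
  (1,3): δ = 30.93°  ·
  (2,3): δ = 97.17°  ·
antipodal pairs: 1

count = 1; pairs: (0,2)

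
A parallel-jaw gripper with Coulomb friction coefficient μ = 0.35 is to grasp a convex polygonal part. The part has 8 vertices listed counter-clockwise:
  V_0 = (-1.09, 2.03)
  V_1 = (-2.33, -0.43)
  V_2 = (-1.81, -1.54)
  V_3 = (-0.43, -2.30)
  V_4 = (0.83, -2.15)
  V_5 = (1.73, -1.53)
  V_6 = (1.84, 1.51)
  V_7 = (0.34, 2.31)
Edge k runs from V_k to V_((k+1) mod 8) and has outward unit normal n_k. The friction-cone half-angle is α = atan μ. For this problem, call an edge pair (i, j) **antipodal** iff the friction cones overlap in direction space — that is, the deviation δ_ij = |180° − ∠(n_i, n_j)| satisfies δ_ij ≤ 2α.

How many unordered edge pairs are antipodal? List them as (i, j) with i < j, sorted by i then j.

count = 8; pairs: (0,4), (0,5), (1,5), (1,6), (2,6), (3,6), (3,7), (4,7)

α = atan 0.35 = 19.29°;  2α = 38.58°
n_0 = (-0.8930, +0.4501)
n_1 = (-0.9056, -0.4242)
n_2 = (-0.4824, -0.8759)
n_3 = (+0.1182, -0.9930)
n_4 = (+0.5673, -0.8235)
n_5 = (+0.9993, -0.0362)
n_6 = (+0.4706, +0.8824)
n_7 = (-0.1922, +0.9814)
  (0,1): δ = 128.15°  ·
  (0,2): δ = 92.09°  ·
  (0,3): δ = 56.46°  ·
  (0,4): δ = 28.69°  ✓
  (0,5): δ = 24.68°  ✓
  (0,6): δ = 88.68°  ·
  (0,7): δ = 127.83°  ·
  (1,2): δ = 143.94°  ·
  (1,3): δ = 108.31°  ·
  (1,4): δ = 80.54°  ·
  (1,5): δ = 27.17°  ✓
  (1,6): δ = 36.83°  ✓
  (1,7): δ = 75.98°  ·
  (2,3): δ = 144.37°  ·
  (2,4): δ = 116.59°  ·
  (2,5): δ = 63.23°  ·
  (2,6): δ = 0.77°  ✓
  (2,7): δ = 39.92°  ·
  (3,4): δ = 152.23°  ·
  (3,5): δ = 98.86°  ·
  (3,6): δ = 34.86°  ✓
  (3,7): δ = 4.29°  ✓
  (4,5): δ = 126.63°  ·
  (4,6): δ = 62.64°  ·
  (4,7): δ = 23.48°  ✓
  (5,6): δ = 116.00°  ·
  (5,7): δ = 76.85°  ·
  (6,7): δ = 140.85°  ·
antipodal pairs: 8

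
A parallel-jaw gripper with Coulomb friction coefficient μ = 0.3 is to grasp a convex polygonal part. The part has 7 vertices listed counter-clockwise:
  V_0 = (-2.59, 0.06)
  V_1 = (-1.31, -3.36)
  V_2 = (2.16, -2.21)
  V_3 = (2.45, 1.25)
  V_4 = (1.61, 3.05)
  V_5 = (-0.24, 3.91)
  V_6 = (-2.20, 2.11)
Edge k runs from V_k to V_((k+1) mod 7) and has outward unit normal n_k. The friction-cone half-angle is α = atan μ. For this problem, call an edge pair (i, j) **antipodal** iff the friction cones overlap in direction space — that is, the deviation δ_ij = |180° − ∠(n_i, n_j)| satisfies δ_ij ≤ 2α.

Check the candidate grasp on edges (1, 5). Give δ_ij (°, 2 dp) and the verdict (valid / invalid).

α = atan 0.3 = 16.70°;  2α = 33.40°
edge 1: e_1 = (+3.47, +1.15);  n_1 = (+0.3146, -0.9492)
edge 5: e_5 = (-1.96, -1.80);  n_5 = (-0.6764, +0.7365)
∠(n_1, n_5) = 155.77°
δ = |180° − 155.77°| = 24.23°
24.23° ≤ 2α = 33.40°  →  valid

δ = 24.23°, valid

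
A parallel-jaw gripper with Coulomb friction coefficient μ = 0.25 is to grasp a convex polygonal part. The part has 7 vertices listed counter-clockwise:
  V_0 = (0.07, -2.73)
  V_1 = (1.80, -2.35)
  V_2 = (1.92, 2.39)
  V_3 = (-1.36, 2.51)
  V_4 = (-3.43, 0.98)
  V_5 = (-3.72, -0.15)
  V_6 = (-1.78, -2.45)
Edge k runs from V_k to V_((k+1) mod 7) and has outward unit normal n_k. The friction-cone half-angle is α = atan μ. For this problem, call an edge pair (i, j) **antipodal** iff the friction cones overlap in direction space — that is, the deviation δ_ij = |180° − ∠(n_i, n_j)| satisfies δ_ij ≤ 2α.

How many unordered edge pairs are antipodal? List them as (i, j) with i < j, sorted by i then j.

count = 4; pairs: (0,2), (0,3), (1,4), (2,6)

α = atan 0.25 = 14.04°;  2α = 28.07°
n_0 = (+0.2145, -0.9767)
n_1 = (+0.9997, -0.0253)
n_2 = (+0.0366, +0.9993)
n_3 = (-0.5944, +0.8042)
n_4 = (-0.9686, +0.2486)
n_5 = (-0.7644, -0.6447)
n_6 = (-0.1496, -0.9887)
  (0,1): δ = 103.84°  ·
  (0,2): δ = 14.48°  ✓
  (0,3): δ = 24.08°  ✓
  (0,4): δ = 63.22°  ·
  (0,5): δ = 117.76°  ·
  (0,6): δ = 159.01°  ·
  (1,2): δ = 90.65°  ·
  (1,3): δ = 52.08°  ·
  (1,4): δ = 12.94°  ✓
  (1,5): δ = 41.60°  ·
  (1,6): δ = 82.84°  ·
  (2,3): δ = 141.44°  ·
  (2,4): δ = 102.30°  ·
  (2,5): δ = 47.76°  ·
  (2,6): δ = 6.51°  ✓
  (3,4): δ = 140.86°  ·
  (3,5): δ = 86.32°  ·
  (3,6): δ = 45.08°  ·
  (4,5): δ = 125.46°  ·
  (4,6): δ = 84.21°  ·
  (5,6): δ = 138.75°  ·
antipodal pairs: 4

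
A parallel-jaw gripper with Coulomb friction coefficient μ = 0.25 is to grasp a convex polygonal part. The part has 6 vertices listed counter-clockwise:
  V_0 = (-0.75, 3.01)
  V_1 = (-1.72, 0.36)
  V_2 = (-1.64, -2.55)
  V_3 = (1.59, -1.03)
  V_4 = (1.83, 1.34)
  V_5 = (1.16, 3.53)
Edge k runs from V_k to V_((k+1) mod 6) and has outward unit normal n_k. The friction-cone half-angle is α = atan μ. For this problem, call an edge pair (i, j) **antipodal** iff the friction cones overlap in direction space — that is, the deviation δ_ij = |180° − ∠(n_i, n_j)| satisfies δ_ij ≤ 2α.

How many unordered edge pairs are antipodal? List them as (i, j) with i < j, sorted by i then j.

count = 4; pairs: (0,3), (1,3), (1,4), (2,5)

α = atan 0.25 = 14.04°;  2α = 28.07°
n_0 = (-0.9391, +0.3437)
n_1 = (-0.9996, -0.0275)
n_2 = (+0.4258, -0.9048)
n_3 = (+0.9949, -0.1008)
n_4 = (+0.9562, +0.2926)
n_5 = (-0.2627, +0.9649)
  (0,1): δ = 158.32°  ·
  (0,2): δ = 44.69°  ·
  (0,3): δ = 14.32°  ✓
  (0,4): δ = 37.12°  ·
  (0,5): δ = 125.33°  ·
  (1,2): δ = 66.37°  ·
  (1,3): δ = 7.36°  ✓
  (1,4): δ = 15.44°  ✓
  (1,5): δ = 103.65°  ·
  (2,3): δ = 120.98°  ·
  (2,4): δ = 98.19°  ·
  (2,5): δ = 9.97°  ✓
  (3,4): δ = 157.21°  ·
  (3,5): δ = 68.99°  ·
  (4,5): δ = 91.78°  ·
antipodal pairs: 4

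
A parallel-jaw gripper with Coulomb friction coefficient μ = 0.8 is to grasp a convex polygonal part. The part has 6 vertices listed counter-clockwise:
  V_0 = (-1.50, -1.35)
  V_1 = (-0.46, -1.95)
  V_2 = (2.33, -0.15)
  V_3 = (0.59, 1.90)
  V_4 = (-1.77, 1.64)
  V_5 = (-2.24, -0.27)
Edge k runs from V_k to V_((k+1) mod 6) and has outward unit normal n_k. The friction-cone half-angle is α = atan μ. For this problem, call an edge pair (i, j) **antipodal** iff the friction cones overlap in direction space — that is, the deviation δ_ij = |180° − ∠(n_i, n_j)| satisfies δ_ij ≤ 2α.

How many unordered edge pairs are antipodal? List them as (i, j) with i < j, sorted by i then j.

α = atan 0.8 = 38.66°;  2α = 77.32°
n_0 = (-0.4997, -0.8662)
n_1 = (+0.5421, -0.8403)
n_2 = (+0.7624, +0.6471)
n_3 = (-0.1095, +0.9940)
n_4 = (-0.9710, +0.2389)
n_5 = (-0.8249, -0.5652)
  (0,1): δ = 117.19°  ·
  (0,2): δ = 19.69°  ✓
  (0,3): δ = 36.27°  ✓
  (0,4): δ = 106.16°  ·
  (0,5): δ = 154.40°  ·
  (1,2): δ = 82.50°  ·
  (1,3): δ = 26.54°  ✓
  (1,4): δ = 43.35°  ✓
  (1,5): δ = 91.59°  ·
  (2,3): δ = 124.04°  ·
  (2,4): δ = 54.15°  ✓
  (2,5): δ = 5.91°  ✓
  (3,4): δ = 110.11°  ·
  (3,5): δ = 61.87°  ✓
  (4,5): δ = 131.76°  ·
antipodal pairs: 7

count = 7; pairs: (0,2), (0,3), (1,3), (1,4), (2,4), (2,5), (3,5)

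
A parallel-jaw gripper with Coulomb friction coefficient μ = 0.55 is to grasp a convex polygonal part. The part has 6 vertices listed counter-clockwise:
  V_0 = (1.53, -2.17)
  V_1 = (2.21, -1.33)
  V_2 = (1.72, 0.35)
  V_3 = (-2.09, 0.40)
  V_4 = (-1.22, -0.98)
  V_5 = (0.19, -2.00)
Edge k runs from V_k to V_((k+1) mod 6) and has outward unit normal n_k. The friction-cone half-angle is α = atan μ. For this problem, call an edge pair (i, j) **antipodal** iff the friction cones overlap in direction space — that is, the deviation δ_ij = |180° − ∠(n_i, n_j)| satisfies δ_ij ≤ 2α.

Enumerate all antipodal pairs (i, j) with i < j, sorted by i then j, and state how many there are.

count = 6; pairs: (0,2), (1,3), (1,4), (2,3), (2,4), (2,5)

α = atan 0.55 = 28.81°;  2α = 57.62°
n_0 = (+0.7772, -0.6292)
n_1 = (+0.9600, +0.2800)
n_2 = (+0.0131, +0.9999)
n_3 = (-0.8459, -0.5333)
n_4 = (-0.5861, -0.8102)
n_5 = (-0.1259, -0.9920)
  (0,1): δ = 124.75°  ·
  (0,2): δ = 51.76°  ✓
  (0,3): δ = 71.22°  ·
  (0,4): δ = 93.11°  ·
  (0,5): δ = 121.76°  ·
  (1,2): δ = 107.01°  ·
  (1,3): δ = 15.97°  ✓
  (1,4): δ = 37.86°  ✓
  (1,5): δ = 66.51°  ·
  (2,3): δ = 57.02°  ✓
  (2,4): δ = 35.13°  ✓
  (2,5): δ = 6.48°  ✓
  (3,4): δ = 158.11°  ·
  (3,5): δ = 129.46°  ·
  (4,5): δ = 151.35°  ·
antipodal pairs: 6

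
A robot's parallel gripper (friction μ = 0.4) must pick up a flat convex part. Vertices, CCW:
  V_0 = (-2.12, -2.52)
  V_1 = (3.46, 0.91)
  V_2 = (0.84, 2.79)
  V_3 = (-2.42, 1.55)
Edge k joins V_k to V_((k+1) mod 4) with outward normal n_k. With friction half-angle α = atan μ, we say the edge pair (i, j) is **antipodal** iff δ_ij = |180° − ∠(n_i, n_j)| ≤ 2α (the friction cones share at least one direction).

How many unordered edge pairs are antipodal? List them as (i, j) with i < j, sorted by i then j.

α = atan 0.4 = 21.80°;  2α = 43.60°
n_0 = (+0.5237, -0.8519)
n_1 = (+0.5830, +0.8125)
n_2 = (-0.3555, +0.9347)
n_3 = (-0.9973, -0.0735)
  (0,1): δ = 67.24°  ·
  (0,2): δ = 10.75°  ✓
  (0,3): δ = 62.64°  ·
  (1,2): δ = 123.51°  ·
  (1,3): δ = 50.12°  ·
  (2,3): δ = 106.61°  ·
antipodal pairs: 1

count = 1; pairs: (0,2)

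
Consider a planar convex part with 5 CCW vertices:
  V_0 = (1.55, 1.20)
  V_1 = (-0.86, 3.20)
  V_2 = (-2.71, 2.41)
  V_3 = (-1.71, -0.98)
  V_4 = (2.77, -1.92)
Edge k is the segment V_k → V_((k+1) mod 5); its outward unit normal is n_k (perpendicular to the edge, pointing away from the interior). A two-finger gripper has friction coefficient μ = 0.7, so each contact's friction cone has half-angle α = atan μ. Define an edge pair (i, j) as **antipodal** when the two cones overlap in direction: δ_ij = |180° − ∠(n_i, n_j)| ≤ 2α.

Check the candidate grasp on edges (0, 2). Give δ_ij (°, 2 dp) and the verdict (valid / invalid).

δ = 33.88°, valid

α = atan 0.7 = 34.99°;  2α = 69.98°
edge 0: e_0 = (-2.41, +2.00);  n_0 = (+0.6386, +0.7695)
edge 2: e_2 = (+1.00, -3.39);  n_2 = (-0.9591, -0.2829)
∠(n_0, n_2) = 146.12°
δ = |180° − 146.12°| = 33.88°
33.88° ≤ 2α = 69.98°  →  valid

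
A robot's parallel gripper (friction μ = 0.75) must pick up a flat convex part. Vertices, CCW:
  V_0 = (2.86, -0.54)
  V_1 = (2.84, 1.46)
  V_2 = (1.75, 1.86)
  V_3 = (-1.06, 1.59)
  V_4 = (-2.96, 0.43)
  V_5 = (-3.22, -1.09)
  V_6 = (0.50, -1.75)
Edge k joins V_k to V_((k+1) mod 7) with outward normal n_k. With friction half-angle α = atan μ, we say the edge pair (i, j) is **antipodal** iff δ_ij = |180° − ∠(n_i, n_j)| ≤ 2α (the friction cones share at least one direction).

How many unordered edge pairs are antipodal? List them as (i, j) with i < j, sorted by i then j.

count = 9; pairs: (0,3), (0,4), (1,5), (1,6), (2,5), (2,6), (3,5), (3,6), (4,6)

α = atan 0.75 = 36.87°;  2α = 73.74°
n_0 = (+1.0000, +0.0100)
n_1 = (+0.3445, +0.9388)
n_2 = (-0.0956, +0.9954)
n_3 = (-0.5211, +0.8535)
n_4 = (-0.9857, +0.1686)
n_5 = (-0.1747, -0.9846)
n_6 = (+0.4562, -0.8899)
  (0,1): δ = 110.72°  ·
  (0,2): δ = 85.08°  ·
  (0,3): δ = 59.17°  ✓
  (0,4): δ = 10.28°  ✓
  (0,5): δ = 79.37°  ·
  (0,6): δ = 116.57°  ·
  (1,2): δ = 154.36°  ·
  (1,3): δ = 128.44°  ·
  (1,4): δ = 79.55°  ·
  (1,5): δ = 10.09°  ✓
  (1,6): δ = 47.30°  ✓
  (2,3): δ = 154.08°  ·
  (2,4): δ = 105.20°  ·
  (2,5): δ = 15.55°  ✓
  (2,6): δ = 21.66°  ✓
  (3,4): δ = 131.11°  ·
  (3,5): δ = 41.47°  ✓
  (3,6): δ = 4.26°  ✓
  (4,5): δ = 90.35°  ·
  (4,6): δ = 53.15°  ✓
  (5,6): δ = 142.79°  ·
antipodal pairs: 9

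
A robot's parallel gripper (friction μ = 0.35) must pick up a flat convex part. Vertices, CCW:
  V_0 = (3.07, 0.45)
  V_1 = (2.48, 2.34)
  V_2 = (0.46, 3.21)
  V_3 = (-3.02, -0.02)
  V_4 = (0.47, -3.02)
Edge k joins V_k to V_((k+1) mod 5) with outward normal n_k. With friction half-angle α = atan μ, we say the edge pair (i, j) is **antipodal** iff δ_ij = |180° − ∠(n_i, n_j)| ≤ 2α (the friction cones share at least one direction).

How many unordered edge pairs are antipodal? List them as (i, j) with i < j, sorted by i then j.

count = 3; pairs: (0,3), (1,3), (2,4)

α = atan 0.35 = 19.29°;  2α = 38.58°
n_0 = (+0.9546, +0.2980)
n_1 = (+0.3956, +0.9184)
n_2 = (-0.6803, +0.7329)
n_3 = (-0.6519, -0.7583)
n_4 = (+0.8003, -0.5996)
  (0,1): δ = 130.64°  ·
  (0,2): δ = 64.47°  ·
  (0,3): δ = 31.98°  ✓
  (0,4): δ = 125.82°  ·
  (1,2): δ = 113.83°  ·
  (1,3): δ = 17.38°  ✓
  (1,4): δ = 76.46°  ·
  (2,3): δ = 83.55°  ·
  (2,4): δ = 10.29°  ✓
  (3,4): δ = 86.16°  ·
antipodal pairs: 3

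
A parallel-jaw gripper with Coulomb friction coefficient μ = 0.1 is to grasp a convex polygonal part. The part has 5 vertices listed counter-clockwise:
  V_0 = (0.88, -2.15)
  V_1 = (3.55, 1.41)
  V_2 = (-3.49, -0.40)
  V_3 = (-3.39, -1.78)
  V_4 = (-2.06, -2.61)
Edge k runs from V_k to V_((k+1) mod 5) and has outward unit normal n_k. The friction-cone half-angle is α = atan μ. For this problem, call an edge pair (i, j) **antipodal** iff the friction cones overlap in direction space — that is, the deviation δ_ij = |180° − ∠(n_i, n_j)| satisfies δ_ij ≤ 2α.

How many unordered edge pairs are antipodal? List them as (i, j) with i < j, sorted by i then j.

α = atan 0.1 = 5.71°;  2α = 11.42°
n_0 = (+0.8000, -0.6000)
n_1 = (-0.2490, +0.9685)
n_2 = (-0.9974, -0.0723)
n_3 = (-0.5294, -0.8484)
n_4 = (+0.1546, -0.9880)
  (0,1): δ = 38.71°  ·
  (0,2): δ = 41.01°  ·
  (0,3): δ = 94.90°  ·
  (0,4): δ = 135.76°  ·
  (1,2): δ = 100.27°  ·
  (1,3): δ = 46.39°  ·
  (1,4): δ = 5.53°  ✓
  (2,3): δ = 126.11°  ·
  (2,4): δ = 85.25°  ·
  (3,4): δ = 139.14°  ·
antipodal pairs: 1

count = 1; pairs: (1,4)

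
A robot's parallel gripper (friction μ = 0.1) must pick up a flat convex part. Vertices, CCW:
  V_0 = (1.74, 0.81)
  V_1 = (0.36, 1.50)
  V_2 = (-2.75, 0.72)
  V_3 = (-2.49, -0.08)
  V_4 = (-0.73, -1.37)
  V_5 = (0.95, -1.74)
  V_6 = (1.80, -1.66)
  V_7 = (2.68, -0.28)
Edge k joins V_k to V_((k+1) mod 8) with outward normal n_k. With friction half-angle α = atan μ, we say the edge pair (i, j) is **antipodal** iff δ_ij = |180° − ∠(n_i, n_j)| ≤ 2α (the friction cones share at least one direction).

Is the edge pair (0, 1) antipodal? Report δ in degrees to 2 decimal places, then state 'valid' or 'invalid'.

δ = 139.36°, invalid

α = atan 0.1 = 5.71°;  2α = 11.42°
edge 0: e_0 = (-1.38, +0.69);  n_0 = (+0.4472, +0.8944)
edge 1: e_1 = (-3.11, -0.78);  n_1 = (-0.2433, +0.9700)
∠(n_0, n_1) = 40.64°
δ = |180° − 40.64°| = 139.36°
139.36° > 2α = 11.42°  →  invalid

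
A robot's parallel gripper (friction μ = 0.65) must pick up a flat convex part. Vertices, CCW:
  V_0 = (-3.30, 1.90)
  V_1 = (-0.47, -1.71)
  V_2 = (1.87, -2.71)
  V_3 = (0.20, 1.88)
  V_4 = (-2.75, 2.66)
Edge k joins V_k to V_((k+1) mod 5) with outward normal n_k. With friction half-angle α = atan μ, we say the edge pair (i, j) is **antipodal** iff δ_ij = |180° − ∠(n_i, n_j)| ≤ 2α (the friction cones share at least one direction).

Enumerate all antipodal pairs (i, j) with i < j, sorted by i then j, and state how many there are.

α = atan 0.65 = 33.02°;  2α = 66.05°
n_0 = (-0.7870, -0.6170)
n_1 = (-0.3930, -0.9196)
n_2 = (+0.9397, +0.3419)
n_3 = (+0.2556, +0.9668)
n_4 = (-0.8101, +0.5863)
  (0,1): δ = 151.23°  ·
  (0,2): δ = 18.10°  ✓
  (0,3): δ = 37.10°  ✓
  (0,4): δ = 106.01°  ·
  (1,2): δ = 46.87°  ✓
  (1,3): δ = 8.33°  ✓
  (1,4): δ = 77.25°  ·
  (2,3): δ = 124.80°  ·
  (2,4): δ = 55.89°  ✓
  (3,4): δ = 111.08°  ·
antipodal pairs: 5

count = 5; pairs: (0,2), (0,3), (1,2), (1,3), (2,4)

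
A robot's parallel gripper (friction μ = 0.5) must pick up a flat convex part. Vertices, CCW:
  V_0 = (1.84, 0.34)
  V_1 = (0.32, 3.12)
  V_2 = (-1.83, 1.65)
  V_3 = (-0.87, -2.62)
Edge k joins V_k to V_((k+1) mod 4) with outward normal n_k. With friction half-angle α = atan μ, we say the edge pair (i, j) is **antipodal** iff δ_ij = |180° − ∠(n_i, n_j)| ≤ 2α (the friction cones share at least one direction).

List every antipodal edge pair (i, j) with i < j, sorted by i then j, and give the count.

count = 2; pairs: (0,2), (1,3)

α = atan 0.5 = 26.57°;  2α = 53.13°
n_0 = (+0.8774, +0.4797)
n_1 = (-0.5644, +0.8255)
n_2 = (-0.9756, -0.2193)
n_3 = (+0.7376, -0.6753)
  (0,1): δ = 84.31°  ·
  (0,2): δ = 16.00°  ✓
  (0,3): δ = 108.86°  ·
  (1,2): δ = 111.69°  ·
  (1,3): δ = 13.16°  ✓
  (2,3): δ = 55.15°  ·
antipodal pairs: 2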